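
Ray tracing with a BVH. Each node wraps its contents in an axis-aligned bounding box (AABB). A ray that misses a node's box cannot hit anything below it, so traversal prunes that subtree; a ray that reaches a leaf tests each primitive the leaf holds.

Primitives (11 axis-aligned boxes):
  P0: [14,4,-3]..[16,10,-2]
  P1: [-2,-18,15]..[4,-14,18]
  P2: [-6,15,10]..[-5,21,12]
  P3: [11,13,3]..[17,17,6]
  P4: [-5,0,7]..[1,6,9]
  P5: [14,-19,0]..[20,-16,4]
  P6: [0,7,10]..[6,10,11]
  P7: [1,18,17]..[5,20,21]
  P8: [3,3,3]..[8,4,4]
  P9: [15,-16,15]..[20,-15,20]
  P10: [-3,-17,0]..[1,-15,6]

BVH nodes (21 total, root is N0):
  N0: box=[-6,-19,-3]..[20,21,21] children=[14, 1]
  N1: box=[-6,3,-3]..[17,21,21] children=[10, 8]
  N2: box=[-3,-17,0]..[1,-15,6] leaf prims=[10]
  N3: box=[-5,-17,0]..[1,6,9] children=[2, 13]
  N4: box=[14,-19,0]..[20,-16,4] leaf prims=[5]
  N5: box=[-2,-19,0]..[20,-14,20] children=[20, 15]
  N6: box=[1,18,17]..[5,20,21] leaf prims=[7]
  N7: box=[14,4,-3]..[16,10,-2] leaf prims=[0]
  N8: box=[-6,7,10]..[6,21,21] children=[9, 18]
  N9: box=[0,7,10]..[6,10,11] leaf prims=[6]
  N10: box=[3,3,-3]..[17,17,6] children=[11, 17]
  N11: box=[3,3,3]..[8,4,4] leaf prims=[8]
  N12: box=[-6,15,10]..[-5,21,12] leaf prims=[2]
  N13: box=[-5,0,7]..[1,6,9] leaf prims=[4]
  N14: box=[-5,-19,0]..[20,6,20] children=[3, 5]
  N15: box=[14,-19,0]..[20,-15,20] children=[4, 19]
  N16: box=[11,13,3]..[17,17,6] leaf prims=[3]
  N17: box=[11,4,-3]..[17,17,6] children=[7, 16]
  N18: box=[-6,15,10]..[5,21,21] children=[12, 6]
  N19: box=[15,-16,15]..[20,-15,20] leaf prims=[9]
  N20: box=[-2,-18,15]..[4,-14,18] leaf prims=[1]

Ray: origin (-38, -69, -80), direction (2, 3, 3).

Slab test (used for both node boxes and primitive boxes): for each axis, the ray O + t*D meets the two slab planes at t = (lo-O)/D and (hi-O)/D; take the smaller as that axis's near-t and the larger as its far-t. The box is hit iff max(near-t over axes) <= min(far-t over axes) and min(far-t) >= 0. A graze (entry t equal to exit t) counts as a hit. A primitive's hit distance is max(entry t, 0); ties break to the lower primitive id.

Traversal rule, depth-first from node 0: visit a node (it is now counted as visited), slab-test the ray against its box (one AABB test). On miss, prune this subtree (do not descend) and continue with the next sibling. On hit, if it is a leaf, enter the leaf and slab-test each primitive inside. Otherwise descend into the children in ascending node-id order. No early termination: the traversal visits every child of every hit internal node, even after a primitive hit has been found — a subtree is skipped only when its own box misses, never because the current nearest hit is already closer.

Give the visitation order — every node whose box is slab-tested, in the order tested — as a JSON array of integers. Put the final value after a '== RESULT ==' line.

Walk:
N0 x:[16,29] y:[50/3,30] z:[77/3,101/3] -> hit [77/3,29], descend [1, 14]
  N1 x:[16,55/2] y:[24,30] z:[77/3,101/3] -> hit [77/3,55/2], descend [8, 10]
    N8 x:[16,22] y:[76/3,30] z:[30,101/3] -> miss, prune
    N10 x:[41/2,55/2] y:[24,86/3] z:[77/3,86/3] -> hit [77/3,55/2], descend [11, 17]
      N11 x:[41/2,23] y:[24,73/3] z:[83/3,28] -> miss, prune
      N17 x:[49/2,55/2] y:[73/3,86/3] z:[77/3,86/3] -> hit [77/3,55/2], descend [7, 16]
        N7 x:[26,27] y:[73/3,79/3] z:[77/3,26] -> hit [26,26] leaf, test {P0@t=26}
        N16 x:[49/2,55/2] y:[82/3,86/3] z:[83/3,86/3] -> miss, prune
  N14 x:[33/2,29] y:[50/3,25] z:[80/3,100/3] -> miss, prune

9 AABB tests over nodes [0, 1, 8, 10, 11, 17, 7, 16, 14]; 1 leaf entered; closest P0.

== RESULT ==
[0, 1, 8, 10, 11, 17, 7, 16, 14]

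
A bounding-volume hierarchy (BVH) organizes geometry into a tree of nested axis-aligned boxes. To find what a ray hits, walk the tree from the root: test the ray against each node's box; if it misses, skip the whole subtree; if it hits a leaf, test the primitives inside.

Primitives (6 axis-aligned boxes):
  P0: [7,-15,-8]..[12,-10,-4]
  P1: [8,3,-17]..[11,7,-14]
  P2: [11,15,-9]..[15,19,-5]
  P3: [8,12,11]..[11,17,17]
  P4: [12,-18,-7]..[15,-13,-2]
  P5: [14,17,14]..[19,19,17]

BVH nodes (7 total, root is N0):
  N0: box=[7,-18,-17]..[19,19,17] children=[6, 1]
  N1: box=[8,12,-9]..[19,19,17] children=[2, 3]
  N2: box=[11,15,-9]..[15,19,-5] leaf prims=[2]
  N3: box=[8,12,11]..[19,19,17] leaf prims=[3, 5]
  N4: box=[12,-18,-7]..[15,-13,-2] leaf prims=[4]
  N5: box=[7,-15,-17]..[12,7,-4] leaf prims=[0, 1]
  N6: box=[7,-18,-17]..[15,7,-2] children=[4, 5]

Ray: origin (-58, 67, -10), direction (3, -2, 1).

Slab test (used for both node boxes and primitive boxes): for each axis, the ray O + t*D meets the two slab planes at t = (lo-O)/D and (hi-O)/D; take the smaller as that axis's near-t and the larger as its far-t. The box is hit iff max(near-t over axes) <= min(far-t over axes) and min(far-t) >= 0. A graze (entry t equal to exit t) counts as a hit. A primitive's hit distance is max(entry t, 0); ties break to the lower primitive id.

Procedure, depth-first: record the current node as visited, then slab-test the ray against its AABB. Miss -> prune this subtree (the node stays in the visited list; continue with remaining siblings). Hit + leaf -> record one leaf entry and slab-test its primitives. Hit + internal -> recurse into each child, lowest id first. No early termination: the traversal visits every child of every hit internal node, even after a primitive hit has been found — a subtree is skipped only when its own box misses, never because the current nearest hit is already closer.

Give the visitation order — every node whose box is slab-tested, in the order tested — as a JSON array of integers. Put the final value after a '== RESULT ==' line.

Traverse from the root:
N0 x:[65/3,77/3] y:[24,85/2] z:[-7,27] -> hit [24,77/3], descend [1, 6]
  N1 x:[22,77/3] y:[24,55/2] z:[1,27] -> hit [24,77/3], descend [2, 3]
    N2 x:[23,73/3] y:[24,26] z:[1,5] -> miss, prune
    N3 x:[22,77/3] y:[24,55/2] z:[21,27] -> hit [24,77/3] leaf, test {P3(miss), P5@t=24}
  N6 x:[65/3,73/3] y:[30,85/2] z:[-7,8] -> miss, prune

order=[0, 1, 2, 3, 6]  |boxes|=5  |leaves|=1  hit=P5

== RESULT ==
[0, 1, 2, 3, 6]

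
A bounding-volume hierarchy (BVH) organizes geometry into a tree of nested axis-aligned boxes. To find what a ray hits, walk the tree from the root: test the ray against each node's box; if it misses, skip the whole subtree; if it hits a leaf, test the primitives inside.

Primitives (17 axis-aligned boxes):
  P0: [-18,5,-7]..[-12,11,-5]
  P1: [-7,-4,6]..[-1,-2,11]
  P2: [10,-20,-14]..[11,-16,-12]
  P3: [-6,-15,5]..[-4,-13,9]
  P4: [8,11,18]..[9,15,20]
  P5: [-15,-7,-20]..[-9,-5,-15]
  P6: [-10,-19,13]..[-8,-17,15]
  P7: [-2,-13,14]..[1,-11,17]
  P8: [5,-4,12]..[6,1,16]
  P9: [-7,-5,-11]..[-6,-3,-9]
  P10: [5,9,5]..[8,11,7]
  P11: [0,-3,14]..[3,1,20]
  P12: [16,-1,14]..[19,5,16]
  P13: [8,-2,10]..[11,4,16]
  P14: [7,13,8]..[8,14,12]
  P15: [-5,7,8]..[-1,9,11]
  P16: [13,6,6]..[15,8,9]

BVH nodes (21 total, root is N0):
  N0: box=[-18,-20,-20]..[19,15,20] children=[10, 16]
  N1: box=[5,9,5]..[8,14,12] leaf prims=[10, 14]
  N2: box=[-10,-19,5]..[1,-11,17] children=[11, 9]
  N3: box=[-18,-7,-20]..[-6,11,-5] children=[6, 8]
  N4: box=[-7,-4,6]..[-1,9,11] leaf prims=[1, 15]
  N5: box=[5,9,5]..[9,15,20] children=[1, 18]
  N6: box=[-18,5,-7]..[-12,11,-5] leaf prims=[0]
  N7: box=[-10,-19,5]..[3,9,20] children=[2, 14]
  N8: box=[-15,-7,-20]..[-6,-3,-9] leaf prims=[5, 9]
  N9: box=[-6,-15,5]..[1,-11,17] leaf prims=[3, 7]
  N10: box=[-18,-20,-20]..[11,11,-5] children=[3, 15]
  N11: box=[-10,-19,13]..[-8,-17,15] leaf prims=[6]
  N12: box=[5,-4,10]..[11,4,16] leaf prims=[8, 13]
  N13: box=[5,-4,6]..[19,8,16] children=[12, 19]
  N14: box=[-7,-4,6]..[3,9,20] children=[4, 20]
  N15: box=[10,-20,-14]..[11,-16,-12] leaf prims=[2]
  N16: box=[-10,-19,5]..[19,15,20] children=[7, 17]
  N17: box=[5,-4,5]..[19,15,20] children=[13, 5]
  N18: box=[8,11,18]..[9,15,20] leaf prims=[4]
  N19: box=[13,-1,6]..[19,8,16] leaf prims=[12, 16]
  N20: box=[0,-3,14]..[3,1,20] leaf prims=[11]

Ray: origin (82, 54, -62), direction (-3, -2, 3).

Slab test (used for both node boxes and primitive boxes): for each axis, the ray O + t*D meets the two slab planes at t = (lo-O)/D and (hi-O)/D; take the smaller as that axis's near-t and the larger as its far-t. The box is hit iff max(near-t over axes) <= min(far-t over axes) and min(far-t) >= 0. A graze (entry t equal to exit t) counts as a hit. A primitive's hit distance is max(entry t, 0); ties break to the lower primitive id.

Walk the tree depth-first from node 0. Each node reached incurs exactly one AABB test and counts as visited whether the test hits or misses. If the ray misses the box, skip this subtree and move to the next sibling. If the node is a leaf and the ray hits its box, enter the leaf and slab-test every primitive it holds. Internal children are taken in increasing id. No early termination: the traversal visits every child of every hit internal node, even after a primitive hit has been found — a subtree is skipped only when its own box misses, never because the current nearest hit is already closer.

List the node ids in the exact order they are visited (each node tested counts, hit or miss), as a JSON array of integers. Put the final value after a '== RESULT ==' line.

Walk:
N0 x:[21,100/3] y:[39/2,37] z:[14,82/3] -> hit [21,82/3], descend [10, 16]
  N10 x:[71/3,100/3] y:[43/2,37] z:[14,19] -> miss, prune
  N16 x:[21,92/3] y:[39/2,73/2] z:[67/3,82/3] -> hit [67/3,82/3], descend [7, 17]
    N7 x:[79/3,92/3] y:[45/2,73/2] z:[67/3,82/3] -> hit [79/3,82/3], descend [2, 14]
      N2 x:[27,92/3] y:[65/2,73/2] z:[67/3,79/3] -> miss, prune
      N14 x:[79/3,89/3] y:[45/2,29] z:[68/3,82/3] -> hit [79/3,82/3], descend [4, 20]
        N4 x:[83/3,89/3] y:[45/2,29] z:[68/3,73/3] -> miss, prune
        N20 x:[79/3,82/3] y:[53/2,57/2] z:[76/3,82/3] -> hit [53/2,82/3] leaf, test {P11@t=53/2}
    N17 x:[21,77/3] y:[39/2,29] z:[67/3,82/3] -> hit [67/3,77/3], descend [5, 13]
      N5 x:[73/3,77/3] y:[39/2,45/2] z:[67/3,82/3] -> miss, prune
      N13 x:[21,77/3] y:[23,29] z:[68/3,26] -> hit [23,77/3], descend [12, 19]
        N12 x:[71/3,77/3] y:[25,29] z:[24,26] -> hit [25,77/3] leaf, test {P8(miss), P13(miss)}
        N19 x:[21,23] y:[23,55/2] z:[68/3,26] -> hit [23,23] leaf, test {P12(miss), P16@t=23}

order=[0, 10, 16, 7, 2, 14, 4, 20, 17, 5, 13, 12, 19]  |boxes|=13  |leaves|=3  hit=P16

== RESULT ==
[0, 10, 16, 7, 2, 14, 4, 20, 17, 5, 13, 12, 19]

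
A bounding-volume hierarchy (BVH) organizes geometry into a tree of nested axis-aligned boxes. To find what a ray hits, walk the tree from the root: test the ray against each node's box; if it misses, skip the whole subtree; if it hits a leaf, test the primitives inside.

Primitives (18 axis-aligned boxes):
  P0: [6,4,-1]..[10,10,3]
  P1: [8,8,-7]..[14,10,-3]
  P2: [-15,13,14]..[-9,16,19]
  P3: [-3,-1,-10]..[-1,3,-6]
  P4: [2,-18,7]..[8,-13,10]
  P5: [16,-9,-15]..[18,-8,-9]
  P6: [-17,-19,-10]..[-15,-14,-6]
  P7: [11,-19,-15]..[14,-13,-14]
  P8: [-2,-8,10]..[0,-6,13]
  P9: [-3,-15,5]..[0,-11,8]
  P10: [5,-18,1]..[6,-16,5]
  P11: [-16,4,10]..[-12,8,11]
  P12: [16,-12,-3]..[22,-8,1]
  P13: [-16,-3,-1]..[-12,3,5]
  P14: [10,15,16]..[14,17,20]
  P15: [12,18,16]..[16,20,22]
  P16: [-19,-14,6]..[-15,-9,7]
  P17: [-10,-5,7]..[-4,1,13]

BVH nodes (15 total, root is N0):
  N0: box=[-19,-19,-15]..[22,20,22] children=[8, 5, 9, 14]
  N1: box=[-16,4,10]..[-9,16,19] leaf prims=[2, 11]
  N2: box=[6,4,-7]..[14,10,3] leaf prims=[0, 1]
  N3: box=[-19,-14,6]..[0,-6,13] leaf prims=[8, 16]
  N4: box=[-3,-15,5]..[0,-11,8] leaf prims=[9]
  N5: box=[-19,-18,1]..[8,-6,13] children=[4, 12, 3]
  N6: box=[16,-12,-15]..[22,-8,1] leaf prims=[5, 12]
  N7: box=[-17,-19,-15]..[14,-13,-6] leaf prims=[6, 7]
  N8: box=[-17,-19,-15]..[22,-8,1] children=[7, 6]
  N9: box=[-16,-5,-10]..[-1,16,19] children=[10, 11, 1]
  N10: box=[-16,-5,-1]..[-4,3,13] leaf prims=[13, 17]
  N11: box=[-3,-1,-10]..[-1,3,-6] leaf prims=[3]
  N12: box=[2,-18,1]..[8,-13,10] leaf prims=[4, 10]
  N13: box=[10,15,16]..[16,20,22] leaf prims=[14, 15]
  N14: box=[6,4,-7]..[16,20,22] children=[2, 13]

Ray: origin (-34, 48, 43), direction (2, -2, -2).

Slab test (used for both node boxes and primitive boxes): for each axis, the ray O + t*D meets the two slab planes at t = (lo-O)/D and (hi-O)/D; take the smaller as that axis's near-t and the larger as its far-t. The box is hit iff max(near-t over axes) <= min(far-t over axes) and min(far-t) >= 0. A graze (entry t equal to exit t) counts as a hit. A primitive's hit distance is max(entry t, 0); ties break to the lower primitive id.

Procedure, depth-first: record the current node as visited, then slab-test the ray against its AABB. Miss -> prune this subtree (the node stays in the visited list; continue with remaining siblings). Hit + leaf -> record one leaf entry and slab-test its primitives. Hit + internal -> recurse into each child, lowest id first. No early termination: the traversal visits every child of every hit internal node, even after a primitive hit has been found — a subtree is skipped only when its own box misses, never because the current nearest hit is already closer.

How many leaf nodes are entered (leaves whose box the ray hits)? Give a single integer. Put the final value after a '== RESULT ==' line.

Walk:
N0 x:[15/2,28] y:[14,67/2] z:[21/2,29] -> hit [14,28], descend [5, 8, 9, 14]
  N5 x:[15/2,21] y:[27,33] z:[15,21] -> miss, prune
  N8 x:[17/2,28] y:[28,67/2] z:[21,29] -> hit [28,28], descend [6, 7]
    N6 x:[25,28] y:[28,30] z:[21,29] -> hit [28,28] leaf, test {P5(miss), P12(miss)}
    N7 x:[17/2,24] y:[61/2,67/2] z:[49/2,29] -> miss, prune
  N9 x:[9,33/2] y:[16,53/2] z:[12,53/2] -> hit [16,33/2], descend [1, 10, 11]
    N1 x:[9,25/2] y:[16,22] z:[12,33/2] -> miss, prune
    N10 x:[9,15] y:[45/2,53/2] z:[15,22] -> miss, prune
    N11 x:[31/2,33/2] y:[45/2,49/2] z:[49/2,53/2] -> miss, prune
  N14 x:[20,25] y:[14,22] z:[21/2,25] -> hit [20,22], descend [2, 13]
    N2 x:[20,24] y:[19,22] z:[20,25] -> hit [20,22] leaf, test {P0@t=20, P1(miss)}
    N13 x:[22,25] y:[14,33/2] z:[21/2,27/2] -> miss, prune

Summary -> nodes [0, 5, 8, 6, 7, 9, 1, 10, 11, 14, 2, 13]; box-tests=12; leaf-entries=2; first=P0

== RESULT ==
2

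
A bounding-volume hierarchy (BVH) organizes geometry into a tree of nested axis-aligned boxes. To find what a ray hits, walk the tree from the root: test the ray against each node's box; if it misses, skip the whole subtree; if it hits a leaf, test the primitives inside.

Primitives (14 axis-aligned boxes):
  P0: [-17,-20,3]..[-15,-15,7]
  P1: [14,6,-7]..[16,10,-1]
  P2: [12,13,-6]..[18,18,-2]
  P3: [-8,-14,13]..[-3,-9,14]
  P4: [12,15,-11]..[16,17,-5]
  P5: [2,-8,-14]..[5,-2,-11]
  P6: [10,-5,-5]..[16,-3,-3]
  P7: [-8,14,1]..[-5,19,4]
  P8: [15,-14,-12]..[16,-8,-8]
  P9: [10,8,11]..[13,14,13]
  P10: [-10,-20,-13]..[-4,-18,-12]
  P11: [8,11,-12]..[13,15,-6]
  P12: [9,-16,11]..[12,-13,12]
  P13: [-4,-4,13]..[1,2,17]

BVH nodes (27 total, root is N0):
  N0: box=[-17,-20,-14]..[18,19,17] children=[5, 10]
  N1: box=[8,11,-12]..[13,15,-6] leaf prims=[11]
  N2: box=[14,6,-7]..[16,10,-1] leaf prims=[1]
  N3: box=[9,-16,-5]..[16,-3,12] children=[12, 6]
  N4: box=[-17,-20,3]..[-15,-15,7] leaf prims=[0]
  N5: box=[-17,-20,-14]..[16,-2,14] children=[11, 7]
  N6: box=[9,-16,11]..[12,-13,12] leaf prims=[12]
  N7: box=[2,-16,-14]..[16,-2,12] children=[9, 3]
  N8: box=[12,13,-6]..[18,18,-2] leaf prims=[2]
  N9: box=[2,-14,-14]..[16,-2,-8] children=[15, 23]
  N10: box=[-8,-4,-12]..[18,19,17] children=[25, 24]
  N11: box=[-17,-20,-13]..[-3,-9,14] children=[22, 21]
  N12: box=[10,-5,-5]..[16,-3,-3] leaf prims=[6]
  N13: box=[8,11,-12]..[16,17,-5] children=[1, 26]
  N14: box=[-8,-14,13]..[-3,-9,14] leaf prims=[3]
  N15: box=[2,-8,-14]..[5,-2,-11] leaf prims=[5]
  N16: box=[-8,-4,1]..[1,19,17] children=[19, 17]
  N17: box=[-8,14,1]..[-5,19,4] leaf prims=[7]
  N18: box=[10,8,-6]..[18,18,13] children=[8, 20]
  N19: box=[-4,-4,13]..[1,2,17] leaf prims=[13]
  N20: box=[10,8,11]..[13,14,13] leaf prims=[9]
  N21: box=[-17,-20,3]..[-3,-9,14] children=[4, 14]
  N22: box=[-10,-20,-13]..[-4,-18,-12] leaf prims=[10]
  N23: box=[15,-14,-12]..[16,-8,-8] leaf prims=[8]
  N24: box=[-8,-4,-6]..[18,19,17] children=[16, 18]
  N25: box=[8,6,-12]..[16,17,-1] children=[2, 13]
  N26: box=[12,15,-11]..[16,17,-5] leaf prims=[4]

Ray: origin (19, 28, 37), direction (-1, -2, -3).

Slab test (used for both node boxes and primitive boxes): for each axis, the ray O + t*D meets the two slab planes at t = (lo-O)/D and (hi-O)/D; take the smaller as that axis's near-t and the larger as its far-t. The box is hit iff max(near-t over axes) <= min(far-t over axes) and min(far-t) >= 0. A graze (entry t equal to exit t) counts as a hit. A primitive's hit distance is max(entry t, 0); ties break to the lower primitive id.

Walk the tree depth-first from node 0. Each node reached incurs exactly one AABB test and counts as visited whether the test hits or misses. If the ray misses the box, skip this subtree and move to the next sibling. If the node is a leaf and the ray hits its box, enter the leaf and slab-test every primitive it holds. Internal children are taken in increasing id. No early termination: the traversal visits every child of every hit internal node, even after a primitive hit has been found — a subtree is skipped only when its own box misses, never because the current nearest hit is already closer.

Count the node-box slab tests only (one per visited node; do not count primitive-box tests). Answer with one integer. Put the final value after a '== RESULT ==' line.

Trace the traversal:
N0 x:[1,36] y:[9/2,24] z:[20/3,17] -> hit [20/3,17], descend [5, 10]
  N5 x:[3,36] y:[15,24] z:[23/3,17] -> hit [15,17], descend [7, 11]
    N7 x:[3,17] y:[15,22] z:[25/3,17] -> hit [15,17], descend [3, 9]
      N3 x:[3,10] y:[31/2,22] z:[25/3,14] -> miss, prune
      N9 x:[3,17] y:[15,21] z:[15,17] -> hit [15,17], descend [15, 23]
        N15 x:[14,17] y:[15,18] z:[16,17] -> hit [16,17] leaf, test {P5@t=16}
        N23 x:[3,4] y:[18,21] z:[15,49/3] -> miss, prune
    N11 x:[22,36] y:[37/2,24] z:[23/3,50/3] -> miss, prune
  N10 x:[1,27] y:[9/2,16] z:[20/3,49/3] -> hit [20/3,16], descend [24, 25]
    N24 x:[1,27] y:[9/2,16] z:[20/3,43/3] -> hit [20/3,43/3], descend [16, 18]
      N16 x:[18,27] y:[9/2,16] z:[20/3,12] -> miss, prune
      N18 x:[1,9] y:[5,10] z:[8,43/3] -> hit [8,9], descend [8, 20]
        N8 x:[1,7] y:[5,15/2] z:[13,43/3] -> miss, prune
        N20 x:[6,9] y:[7,10] z:[8,26/3] -> hit [8,26/3] leaf, test {P9@t=8}
    N25 x:[3,11] y:[11/2,11] z:[38/3,49/3] -> miss, prune

order=[0, 5, 7, 3, 9, 15, 23, 11, 10, 24, 16, 18, 8, 20, 25]  |boxes|=15  |leaves|=2  hit=P9

== RESULT ==
15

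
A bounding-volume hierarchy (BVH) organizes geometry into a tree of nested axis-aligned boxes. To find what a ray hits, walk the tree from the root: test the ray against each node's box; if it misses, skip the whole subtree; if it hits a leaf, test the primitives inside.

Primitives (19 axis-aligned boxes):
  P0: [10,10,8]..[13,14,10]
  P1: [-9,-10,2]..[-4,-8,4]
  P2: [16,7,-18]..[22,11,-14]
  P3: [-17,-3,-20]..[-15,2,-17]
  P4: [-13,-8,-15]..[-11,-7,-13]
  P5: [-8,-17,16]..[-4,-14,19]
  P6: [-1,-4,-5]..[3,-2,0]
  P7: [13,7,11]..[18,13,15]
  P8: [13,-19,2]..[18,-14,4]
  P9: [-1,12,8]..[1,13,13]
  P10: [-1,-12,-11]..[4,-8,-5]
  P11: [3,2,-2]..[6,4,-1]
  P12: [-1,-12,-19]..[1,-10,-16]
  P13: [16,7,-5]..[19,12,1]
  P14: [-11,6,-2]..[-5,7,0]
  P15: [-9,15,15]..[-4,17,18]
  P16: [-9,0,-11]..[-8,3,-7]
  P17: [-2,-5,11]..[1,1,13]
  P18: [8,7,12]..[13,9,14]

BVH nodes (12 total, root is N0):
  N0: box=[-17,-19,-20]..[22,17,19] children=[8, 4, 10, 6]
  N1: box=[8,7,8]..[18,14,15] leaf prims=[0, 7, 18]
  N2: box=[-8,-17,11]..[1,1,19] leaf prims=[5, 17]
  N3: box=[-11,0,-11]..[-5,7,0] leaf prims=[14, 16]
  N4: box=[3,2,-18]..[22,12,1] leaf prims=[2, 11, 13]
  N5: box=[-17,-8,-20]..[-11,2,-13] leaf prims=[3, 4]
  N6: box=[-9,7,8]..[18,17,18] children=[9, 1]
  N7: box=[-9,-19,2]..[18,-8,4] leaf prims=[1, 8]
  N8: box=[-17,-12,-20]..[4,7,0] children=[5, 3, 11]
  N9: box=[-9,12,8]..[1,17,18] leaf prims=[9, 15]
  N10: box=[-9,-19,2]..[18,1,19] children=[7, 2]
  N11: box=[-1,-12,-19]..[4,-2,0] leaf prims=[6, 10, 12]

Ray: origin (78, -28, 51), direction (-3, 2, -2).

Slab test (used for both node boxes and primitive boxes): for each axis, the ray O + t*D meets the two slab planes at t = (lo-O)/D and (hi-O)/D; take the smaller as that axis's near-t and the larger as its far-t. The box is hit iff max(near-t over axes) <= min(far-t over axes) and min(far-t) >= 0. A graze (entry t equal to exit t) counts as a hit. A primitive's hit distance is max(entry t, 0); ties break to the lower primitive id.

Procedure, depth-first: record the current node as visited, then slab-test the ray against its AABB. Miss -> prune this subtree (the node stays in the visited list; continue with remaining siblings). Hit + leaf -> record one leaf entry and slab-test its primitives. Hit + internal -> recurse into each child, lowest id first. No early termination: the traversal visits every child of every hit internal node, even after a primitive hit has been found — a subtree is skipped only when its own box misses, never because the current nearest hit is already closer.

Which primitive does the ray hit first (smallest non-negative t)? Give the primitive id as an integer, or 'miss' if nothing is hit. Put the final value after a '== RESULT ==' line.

Walk:
N0 x:[56/3,95/3] y:[9/2,45/2] z:[16,71/2] -> hit [56/3,45/2], descend [4, 6, 8, 10]
  N4 x:[56/3,25] y:[15,20] z:[25,69/2] -> miss, prune
  N6 x:[20,29] y:[35/2,45/2] z:[33/2,43/2] -> hit [20,43/2], descend [1, 9]
    N1 x:[20,70/3] y:[35/2,21] z:[18,43/2] -> hit [20,21] leaf, test {P0(miss), P7@t=20, P18(miss)}
    N9 x:[77/3,29] y:[20,45/2] z:[33/2,43/2] -> miss, prune
  N8 x:[74/3,95/3] y:[8,35/2] z:[51/2,71/2] -> miss, prune
  N10 x:[20,29] y:[9/2,29/2] z:[16,49/2] -> miss, prune

Summary -> nodes [0, 4, 6, 1, 9, 8, 10]; box-tests=7; leaf-entries=1; first=P7

== RESULT ==
7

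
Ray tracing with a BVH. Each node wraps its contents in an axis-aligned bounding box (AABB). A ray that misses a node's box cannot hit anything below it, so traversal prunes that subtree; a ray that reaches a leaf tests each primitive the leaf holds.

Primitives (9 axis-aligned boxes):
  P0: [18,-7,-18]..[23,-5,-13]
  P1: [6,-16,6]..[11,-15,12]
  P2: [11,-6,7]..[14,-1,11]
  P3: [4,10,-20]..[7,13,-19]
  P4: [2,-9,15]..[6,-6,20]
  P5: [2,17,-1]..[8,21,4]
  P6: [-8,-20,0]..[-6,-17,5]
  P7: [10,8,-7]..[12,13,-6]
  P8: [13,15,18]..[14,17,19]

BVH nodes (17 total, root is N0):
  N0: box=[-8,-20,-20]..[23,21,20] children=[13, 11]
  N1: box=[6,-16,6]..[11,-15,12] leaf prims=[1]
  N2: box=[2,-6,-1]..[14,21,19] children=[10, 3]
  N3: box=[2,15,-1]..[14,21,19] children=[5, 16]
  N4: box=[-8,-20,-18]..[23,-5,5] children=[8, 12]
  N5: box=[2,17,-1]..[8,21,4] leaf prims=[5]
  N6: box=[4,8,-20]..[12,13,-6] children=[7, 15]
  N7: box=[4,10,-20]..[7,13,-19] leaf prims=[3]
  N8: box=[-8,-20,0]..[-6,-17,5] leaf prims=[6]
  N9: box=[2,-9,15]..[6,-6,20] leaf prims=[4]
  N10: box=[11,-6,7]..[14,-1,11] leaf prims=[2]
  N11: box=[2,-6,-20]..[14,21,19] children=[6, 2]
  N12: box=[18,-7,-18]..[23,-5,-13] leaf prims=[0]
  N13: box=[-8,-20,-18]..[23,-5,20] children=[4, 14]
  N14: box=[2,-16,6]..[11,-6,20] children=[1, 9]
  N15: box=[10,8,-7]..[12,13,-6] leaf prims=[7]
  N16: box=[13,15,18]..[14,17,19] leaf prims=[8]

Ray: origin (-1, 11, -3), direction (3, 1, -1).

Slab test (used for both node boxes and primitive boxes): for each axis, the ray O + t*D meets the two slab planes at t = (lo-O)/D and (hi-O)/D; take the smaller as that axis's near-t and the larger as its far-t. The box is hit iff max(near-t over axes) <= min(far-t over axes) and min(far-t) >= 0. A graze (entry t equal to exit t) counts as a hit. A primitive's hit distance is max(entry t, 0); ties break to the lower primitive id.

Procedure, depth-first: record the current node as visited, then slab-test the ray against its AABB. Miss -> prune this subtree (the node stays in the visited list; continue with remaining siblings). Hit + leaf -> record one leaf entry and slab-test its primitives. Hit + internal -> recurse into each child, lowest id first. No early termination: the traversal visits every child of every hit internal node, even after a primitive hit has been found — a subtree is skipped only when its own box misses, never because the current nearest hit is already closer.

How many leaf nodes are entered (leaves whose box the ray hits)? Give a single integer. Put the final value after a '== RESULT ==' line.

Walk:
N0 x:[-7/3,8] y:[-31,10] z:[-23,17] -> hit [-7/3,8], descend [11, 13]
  N11 x:[1,5] y:[-17,10] z:[-22,17] -> hit [1,5], descend [2, 6]
    N2 x:[1,5] y:[-17,10] z:[-22,-2] -> miss, prune
    N6 x:[5/3,13/3] y:[-3,2] z:[3,17] -> miss, prune
  N13 x:[-7/3,8] y:[-31,-16] z:[-23,15] -> miss, prune

Summary -> nodes [0, 11, 2, 6, 13]; box-tests=5; leaf-entries=0; first=miss

== RESULT ==
0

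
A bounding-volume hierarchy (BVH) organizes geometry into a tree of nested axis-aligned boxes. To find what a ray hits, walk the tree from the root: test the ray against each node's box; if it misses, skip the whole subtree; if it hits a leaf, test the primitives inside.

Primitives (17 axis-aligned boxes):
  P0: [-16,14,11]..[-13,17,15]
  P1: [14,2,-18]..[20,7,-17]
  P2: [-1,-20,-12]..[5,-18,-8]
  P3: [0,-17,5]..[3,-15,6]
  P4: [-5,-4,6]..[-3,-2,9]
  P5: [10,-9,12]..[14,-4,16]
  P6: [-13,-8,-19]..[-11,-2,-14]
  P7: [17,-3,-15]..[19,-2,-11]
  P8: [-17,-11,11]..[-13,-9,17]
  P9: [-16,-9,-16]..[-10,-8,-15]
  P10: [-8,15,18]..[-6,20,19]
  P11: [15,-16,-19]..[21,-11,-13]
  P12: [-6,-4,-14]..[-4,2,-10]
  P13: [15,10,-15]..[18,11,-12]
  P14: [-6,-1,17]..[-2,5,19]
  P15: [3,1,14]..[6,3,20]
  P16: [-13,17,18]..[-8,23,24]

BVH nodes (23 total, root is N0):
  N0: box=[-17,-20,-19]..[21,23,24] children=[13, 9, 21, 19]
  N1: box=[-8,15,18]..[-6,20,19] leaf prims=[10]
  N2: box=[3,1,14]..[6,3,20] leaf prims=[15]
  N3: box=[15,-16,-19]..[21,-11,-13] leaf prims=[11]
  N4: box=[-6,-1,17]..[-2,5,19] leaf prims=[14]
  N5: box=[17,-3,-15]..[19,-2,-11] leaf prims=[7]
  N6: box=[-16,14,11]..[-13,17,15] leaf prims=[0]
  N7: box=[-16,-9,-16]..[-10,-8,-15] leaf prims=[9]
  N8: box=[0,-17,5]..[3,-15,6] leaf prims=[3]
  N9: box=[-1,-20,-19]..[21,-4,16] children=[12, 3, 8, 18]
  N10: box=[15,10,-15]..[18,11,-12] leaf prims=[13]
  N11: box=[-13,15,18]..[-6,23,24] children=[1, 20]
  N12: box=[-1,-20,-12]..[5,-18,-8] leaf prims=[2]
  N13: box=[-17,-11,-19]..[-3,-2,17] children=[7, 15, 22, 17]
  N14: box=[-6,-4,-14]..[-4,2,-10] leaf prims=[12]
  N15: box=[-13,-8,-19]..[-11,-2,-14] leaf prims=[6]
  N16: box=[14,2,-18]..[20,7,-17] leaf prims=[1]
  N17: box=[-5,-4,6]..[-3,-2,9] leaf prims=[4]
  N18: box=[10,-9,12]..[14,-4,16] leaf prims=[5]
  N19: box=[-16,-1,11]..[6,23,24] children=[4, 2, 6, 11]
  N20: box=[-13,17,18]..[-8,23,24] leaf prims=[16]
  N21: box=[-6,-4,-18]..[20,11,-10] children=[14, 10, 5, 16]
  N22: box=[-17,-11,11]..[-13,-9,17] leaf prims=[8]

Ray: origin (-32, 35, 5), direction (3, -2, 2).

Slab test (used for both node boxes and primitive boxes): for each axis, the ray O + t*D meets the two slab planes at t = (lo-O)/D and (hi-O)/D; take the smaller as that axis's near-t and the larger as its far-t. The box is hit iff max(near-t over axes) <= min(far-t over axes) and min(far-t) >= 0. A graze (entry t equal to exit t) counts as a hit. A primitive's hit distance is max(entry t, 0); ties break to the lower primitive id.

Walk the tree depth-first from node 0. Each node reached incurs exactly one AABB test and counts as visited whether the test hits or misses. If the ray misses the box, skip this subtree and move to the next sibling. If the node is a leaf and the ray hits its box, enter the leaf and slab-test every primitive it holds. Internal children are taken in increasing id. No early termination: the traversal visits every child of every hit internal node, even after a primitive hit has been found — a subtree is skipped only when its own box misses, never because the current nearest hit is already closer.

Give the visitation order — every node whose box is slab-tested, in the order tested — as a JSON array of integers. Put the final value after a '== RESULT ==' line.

Walk:
N0 x:[5,53/3] y:[6,55/2] z:[-12,19/2] -> hit [6,19/2], descend [9, 13, 19, 21]
  N9 x:[31/3,53/3] y:[39/2,55/2] z:[-12,11/2] -> miss, prune
  N13 x:[5,29/3] y:[37/2,23] z:[-12,6] -> miss, prune
  N19 x:[16/3,38/3] y:[6,18] z:[3,19/2] -> hit [6,19/2], descend [2, 4, 6, 11]
    N2 x:[35/3,38/3] y:[16,17] z:[9/2,15/2] -> miss, prune
    N4 x:[26/3,10] y:[15,18] z:[6,7] -> miss, prune
    N6 x:[16/3,19/3] y:[9,21/2] z:[3,5] -> miss, prune
    N11 x:[19/3,26/3] y:[6,10] z:[13/2,19/2] -> hit [13/2,26/3], descend [1, 20]
      N1 x:[8,26/3] y:[15/2,10] z:[13/2,7] -> miss, prune
      N20 x:[19/3,8] y:[6,9] z:[13/2,19/2] -> hit [13/2,8] leaf, test {P16@t=13/2}
  N21 x:[26/3,52/3] y:[12,39/2] z:[-23/2,-15/2] -> miss, prune

11 AABB tests over nodes [0, 9, 13, 19, 2, 4, 6, 11, 1, 20, 21]; 1 leaf entered; closest P16.

== RESULT ==
[0, 9, 13, 19, 2, 4, 6, 11, 1, 20, 21]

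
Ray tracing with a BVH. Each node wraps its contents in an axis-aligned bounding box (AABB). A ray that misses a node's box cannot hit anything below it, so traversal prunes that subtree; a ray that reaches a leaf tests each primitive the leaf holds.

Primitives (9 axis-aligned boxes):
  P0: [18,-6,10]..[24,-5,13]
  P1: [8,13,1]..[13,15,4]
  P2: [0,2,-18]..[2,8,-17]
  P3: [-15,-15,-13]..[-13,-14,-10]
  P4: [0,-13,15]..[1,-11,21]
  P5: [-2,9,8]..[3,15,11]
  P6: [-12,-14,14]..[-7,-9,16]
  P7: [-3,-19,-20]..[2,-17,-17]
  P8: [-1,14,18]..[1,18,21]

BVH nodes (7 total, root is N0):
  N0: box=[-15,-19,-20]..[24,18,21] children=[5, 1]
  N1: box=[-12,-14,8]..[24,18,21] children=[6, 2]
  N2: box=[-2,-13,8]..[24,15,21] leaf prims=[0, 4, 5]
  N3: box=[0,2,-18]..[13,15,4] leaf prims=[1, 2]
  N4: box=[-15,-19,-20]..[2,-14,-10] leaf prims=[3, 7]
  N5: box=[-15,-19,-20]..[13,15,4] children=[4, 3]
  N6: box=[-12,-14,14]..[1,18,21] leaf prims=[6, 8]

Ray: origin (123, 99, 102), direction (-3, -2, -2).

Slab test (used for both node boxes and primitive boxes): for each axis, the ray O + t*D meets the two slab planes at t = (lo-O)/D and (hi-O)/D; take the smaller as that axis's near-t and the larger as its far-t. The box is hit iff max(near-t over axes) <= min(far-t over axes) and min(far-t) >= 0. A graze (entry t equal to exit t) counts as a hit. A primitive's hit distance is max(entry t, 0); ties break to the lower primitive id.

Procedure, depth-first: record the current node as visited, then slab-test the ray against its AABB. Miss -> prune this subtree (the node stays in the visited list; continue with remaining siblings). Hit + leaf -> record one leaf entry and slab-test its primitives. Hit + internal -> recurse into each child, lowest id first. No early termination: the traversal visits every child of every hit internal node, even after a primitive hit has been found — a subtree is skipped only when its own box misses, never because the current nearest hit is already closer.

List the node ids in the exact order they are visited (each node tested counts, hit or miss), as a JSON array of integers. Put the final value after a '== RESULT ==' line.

Walk:
N0 x:[33,46] y:[81/2,59] z:[81/2,61] -> hit [81/2,46], descend [1, 5]
  N1 x:[33,45] y:[81/2,113/2] z:[81/2,47] -> hit [81/2,45], descend [2, 6]
    N2 x:[33,125/3] y:[42,56] z:[81/2,47] -> miss, prune
    N6 x:[122/3,45] y:[81/2,113/2] z:[81/2,44] -> hit [122/3,44] leaf, test {P6(miss), P8@t=122/3}
  N5 x:[110/3,46] y:[42,59] z:[49,61] -> miss, prune

order=[0, 1, 2, 6, 5]  |boxes|=5  |leaves|=1  hit=P8

== RESULT ==
[0, 1, 2, 6, 5]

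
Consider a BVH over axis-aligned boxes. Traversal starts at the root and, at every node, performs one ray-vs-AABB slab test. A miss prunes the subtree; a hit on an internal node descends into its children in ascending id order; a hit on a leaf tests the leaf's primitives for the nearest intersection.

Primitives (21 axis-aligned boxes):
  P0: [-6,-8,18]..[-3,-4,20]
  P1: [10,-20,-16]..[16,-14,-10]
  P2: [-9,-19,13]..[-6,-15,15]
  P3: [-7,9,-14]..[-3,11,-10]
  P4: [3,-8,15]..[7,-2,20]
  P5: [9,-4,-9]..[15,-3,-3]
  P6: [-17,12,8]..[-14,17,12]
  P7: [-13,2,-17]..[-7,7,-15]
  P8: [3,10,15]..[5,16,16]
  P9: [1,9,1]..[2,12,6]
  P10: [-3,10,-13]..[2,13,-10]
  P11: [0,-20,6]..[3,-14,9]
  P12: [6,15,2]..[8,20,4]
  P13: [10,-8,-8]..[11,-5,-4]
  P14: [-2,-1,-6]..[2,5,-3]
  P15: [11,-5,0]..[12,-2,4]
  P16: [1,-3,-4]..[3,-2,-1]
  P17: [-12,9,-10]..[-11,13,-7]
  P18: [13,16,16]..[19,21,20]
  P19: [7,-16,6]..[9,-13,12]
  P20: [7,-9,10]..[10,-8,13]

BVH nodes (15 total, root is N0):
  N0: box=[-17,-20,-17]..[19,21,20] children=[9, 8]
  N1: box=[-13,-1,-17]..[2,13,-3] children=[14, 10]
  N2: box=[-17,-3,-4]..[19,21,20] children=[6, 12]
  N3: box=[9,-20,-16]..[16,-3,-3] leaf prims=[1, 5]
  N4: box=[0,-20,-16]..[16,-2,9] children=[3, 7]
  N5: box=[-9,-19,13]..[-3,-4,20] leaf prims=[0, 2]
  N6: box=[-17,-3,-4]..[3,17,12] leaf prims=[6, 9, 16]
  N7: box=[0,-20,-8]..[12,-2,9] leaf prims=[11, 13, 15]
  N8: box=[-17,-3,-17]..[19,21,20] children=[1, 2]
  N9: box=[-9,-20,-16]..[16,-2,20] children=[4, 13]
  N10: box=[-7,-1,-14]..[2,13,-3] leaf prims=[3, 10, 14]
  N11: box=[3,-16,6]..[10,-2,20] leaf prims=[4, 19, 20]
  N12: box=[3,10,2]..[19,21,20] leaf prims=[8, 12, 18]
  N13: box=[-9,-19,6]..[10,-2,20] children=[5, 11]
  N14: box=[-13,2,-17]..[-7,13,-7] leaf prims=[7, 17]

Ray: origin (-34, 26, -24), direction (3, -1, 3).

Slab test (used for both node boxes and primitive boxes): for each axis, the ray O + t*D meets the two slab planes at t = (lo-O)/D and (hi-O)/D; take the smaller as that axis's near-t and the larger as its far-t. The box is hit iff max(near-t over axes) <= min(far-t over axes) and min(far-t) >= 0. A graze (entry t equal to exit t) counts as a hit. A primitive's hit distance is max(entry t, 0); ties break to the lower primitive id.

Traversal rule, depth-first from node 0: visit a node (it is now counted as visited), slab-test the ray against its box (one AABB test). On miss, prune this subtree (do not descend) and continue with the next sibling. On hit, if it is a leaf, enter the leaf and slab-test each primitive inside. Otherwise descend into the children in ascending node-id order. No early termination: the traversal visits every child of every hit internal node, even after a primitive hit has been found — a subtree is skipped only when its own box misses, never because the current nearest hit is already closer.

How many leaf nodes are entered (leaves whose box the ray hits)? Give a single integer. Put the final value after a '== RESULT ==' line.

Walk:
N0 x:[17/3,53/3] y:[5,46] z:[7/3,44/3] -> hit [17/3,44/3], descend [8, 9]
  N8 x:[17/3,53/3] y:[5,29] z:[7/3,44/3] -> hit [17/3,44/3], descend [1, 2]
    N1 x:[7,12] y:[13,27] z:[7/3,7] -> miss, prune
    N2 x:[17/3,53/3] y:[5,29] z:[20/3,44/3] -> hit [20/3,44/3], descend [6, 12]
      N6 x:[17/3,37/3] y:[9,29] z:[20/3,12] -> hit [9,12] leaf, test {P6(miss), P9(miss), P16(miss)}
      N12 x:[37/3,53/3] y:[5,16] z:[26/3,44/3] -> hit [37/3,44/3] leaf, test {P8@t=13, P12(miss), P18(miss)}
  N9 x:[25/3,50/3] y:[28,46] z:[8/3,44/3] -> miss, prune

Summary -> nodes [0, 8, 1, 2, 6, 12, 9]; box-tests=7; leaf-entries=2; first=P8

== RESULT ==
2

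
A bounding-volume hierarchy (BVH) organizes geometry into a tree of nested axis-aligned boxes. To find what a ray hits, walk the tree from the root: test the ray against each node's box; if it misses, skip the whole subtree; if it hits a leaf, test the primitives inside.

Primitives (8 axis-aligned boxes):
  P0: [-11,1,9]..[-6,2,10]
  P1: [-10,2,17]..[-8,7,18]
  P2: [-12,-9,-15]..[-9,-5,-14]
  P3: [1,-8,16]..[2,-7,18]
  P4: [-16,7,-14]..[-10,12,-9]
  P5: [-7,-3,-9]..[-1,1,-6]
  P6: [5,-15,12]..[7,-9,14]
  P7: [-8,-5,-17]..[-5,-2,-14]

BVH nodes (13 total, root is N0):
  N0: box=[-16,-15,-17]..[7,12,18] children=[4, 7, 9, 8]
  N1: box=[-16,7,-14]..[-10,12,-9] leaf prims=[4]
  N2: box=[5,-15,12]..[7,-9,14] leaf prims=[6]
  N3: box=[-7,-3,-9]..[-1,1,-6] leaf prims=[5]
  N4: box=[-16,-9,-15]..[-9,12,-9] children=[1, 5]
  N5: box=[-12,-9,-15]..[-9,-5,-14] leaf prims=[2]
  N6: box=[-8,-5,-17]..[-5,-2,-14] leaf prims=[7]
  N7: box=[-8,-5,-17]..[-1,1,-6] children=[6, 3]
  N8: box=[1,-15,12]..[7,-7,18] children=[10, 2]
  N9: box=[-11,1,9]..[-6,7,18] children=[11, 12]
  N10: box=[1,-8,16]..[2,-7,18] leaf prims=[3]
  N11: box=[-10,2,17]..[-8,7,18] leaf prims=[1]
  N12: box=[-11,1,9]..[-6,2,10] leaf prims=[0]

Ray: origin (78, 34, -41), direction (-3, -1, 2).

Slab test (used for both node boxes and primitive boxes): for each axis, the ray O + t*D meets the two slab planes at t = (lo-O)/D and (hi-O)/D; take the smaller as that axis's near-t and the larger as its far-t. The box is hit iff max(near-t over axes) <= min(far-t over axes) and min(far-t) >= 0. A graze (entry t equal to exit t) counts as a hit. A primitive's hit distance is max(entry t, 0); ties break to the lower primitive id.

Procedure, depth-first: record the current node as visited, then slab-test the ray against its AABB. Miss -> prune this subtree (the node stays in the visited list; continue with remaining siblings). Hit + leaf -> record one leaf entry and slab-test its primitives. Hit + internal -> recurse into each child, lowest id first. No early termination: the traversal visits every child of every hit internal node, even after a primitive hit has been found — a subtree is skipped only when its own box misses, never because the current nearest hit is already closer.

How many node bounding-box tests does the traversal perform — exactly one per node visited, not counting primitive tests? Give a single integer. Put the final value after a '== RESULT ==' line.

Traverse from the root:
N0 x:[71/3,94/3] y:[22,49] z:[12,59/2] -> hit [71/3,59/2], descend [4, 7, 8, 9]
  N4 x:[29,94/3] y:[22,43] z:[13,16] -> miss, prune
  N7 x:[79/3,86/3] y:[33,39] z:[12,35/2] -> miss, prune
  N8 x:[71/3,77/3] y:[41,49] z:[53/2,59/2] -> miss, prune
  N9 x:[28,89/3] y:[27,33] z:[25,59/2] -> hit [28,59/2], descend [11, 12]
    N11 x:[86/3,88/3] y:[27,32] z:[29,59/2] -> hit [29,88/3] leaf, test {P1@t=29}
    N12 x:[28,89/3] y:[32,33] z:[25,51/2] -> miss, prune

Visited [0, 4, 7, 8, 9, 11, 12]. Tests: 7 box, 1 leaf. Nearest: P1.

== RESULT ==
7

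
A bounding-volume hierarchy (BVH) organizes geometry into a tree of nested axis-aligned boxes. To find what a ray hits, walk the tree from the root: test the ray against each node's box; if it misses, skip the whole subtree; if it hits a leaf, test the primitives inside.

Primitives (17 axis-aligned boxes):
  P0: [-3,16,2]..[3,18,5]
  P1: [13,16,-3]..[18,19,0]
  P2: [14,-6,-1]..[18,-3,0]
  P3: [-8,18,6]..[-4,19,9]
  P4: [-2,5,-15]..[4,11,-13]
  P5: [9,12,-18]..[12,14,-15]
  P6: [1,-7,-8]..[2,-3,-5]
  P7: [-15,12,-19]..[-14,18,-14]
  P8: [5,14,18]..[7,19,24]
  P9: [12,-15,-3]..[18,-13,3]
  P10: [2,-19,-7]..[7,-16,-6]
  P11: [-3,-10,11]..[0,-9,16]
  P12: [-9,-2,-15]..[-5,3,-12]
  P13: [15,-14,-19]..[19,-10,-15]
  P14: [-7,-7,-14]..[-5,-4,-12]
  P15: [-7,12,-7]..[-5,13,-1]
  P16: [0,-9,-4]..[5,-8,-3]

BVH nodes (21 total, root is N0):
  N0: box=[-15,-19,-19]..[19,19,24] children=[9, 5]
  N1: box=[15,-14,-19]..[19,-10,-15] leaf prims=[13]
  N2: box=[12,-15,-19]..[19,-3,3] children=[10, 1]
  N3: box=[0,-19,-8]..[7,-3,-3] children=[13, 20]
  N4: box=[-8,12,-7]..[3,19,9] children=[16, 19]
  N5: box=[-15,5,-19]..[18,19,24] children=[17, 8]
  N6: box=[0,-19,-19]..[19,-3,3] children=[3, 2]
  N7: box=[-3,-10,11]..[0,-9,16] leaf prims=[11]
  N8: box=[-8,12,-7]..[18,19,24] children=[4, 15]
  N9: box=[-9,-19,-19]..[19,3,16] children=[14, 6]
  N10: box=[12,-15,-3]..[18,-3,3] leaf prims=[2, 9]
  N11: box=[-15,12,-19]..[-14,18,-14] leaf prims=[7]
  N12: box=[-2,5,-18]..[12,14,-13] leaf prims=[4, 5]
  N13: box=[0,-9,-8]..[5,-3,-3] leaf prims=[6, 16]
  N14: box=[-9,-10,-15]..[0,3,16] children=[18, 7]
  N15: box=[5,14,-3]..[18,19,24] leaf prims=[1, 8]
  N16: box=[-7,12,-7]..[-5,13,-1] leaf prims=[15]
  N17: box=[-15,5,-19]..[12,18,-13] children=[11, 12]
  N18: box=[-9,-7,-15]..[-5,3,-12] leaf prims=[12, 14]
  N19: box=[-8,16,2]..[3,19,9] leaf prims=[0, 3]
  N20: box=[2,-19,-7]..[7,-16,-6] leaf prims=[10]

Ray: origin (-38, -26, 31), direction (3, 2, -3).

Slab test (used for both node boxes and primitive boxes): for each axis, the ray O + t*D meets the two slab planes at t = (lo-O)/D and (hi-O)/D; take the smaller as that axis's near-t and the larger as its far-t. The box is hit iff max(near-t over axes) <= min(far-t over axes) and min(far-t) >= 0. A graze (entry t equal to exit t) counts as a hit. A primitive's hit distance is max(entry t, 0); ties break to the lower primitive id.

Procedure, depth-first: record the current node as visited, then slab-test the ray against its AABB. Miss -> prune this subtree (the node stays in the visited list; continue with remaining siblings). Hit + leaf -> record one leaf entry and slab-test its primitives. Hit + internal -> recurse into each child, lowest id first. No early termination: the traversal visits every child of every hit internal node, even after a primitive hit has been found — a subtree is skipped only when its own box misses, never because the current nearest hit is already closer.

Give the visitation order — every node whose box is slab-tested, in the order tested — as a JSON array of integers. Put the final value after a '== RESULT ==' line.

Traverse from the root:
N0 x:[23/3,19] y:[7/2,45/2] z:[7/3,50/3] -> hit [23/3,50/3], descend [5, 9]
  N5 x:[23/3,56/3] y:[31/2,45/2] z:[7/3,50/3] -> hit [31/2,50/3], descend [8, 17]
    N8 x:[10,56/3] y:[19,45/2] z:[7/3,38/3] -> miss, prune
    N17 x:[23/3,50/3] y:[31/2,22] z:[44/3,50/3] -> hit [31/2,50/3], descend [11, 12]
      N11 x:[23/3,8] y:[19,22] z:[15,50/3] -> miss, prune
      N12 x:[12,50/3] y:[31/2,20] z:[44/3,49/3] -> hit [31/2,49/3] leaf, test {P4(miss), P5(miss)}
  N9 x:[29/3,19] y:[7/2,29/2] z:[5,50/3] -> hit [29/3,29/2], descend [6, 14]
    N6 x:[38/3,19] y:[7/2,23/2] z:[28/3,50/3] -> miss, prune
    N14 x:[29/3,38/3] y:[8,29/2] z:[5,46/3] -> hit [29/3,38/3], descend [7, 18]
      N7 x:[35/3,38/3] y:[8,17/2] z:[5,20/3] -> miss, prune
      N18 x:[29/3,11] y:[19/2,29/2] z:[43/3,46/3] -> miss, prune

11 AABB tests over nodes [0, 5, 8, 17, 11, 12, 9, 6, 14, 7, 18]; 1 leaf entered; closest miss.

== RESULT ==
[0, 5, 8, 17, 11, 12, 9, 6, 14, 7, 18]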